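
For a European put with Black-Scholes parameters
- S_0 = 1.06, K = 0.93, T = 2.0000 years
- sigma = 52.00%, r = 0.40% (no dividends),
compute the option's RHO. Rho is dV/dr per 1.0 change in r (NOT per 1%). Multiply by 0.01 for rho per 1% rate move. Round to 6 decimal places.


d1 = 0.5564924942; d2 = -0.1788985583
phi(d1) = 0.3417142282; exp(-qT) = 1.0000000000; exp(-rT) = 0.9920319148
N(-d2) = 0.5709913226
Rho = -K*T*exp(-rT)*N(-d2) = -0.9300 * 2.0000 * 0.9920319148 * 0.5709913226 = -1.053581

Answer: Rho = -1.053581


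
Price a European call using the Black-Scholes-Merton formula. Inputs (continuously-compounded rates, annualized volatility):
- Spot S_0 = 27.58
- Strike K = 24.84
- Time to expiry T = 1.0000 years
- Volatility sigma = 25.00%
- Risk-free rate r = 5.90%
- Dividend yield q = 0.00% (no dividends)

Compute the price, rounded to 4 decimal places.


d1 = (ln(S/K) + (r - q + 0.5*sigma^2) * T) / (sigma * sqrt(T)) = 0.77954246
d2 = d1 - sigma * sqrt(T) = 0.52954246
exp(-rT) = 0.94270677; exp(-qT) = 1.00000000
C = S_0 * exp(-qT) * N(d1) - K * exp(-rT) * N(d2)
N(d1) = 0.78216988; N(d2) = 0.70178540
C = 27.5800 * 1.00000000 * 0.78216988 - 24.8400 * 0.94270677 * 0.70178540 = 5.1387

Answer: Price = 5.1387


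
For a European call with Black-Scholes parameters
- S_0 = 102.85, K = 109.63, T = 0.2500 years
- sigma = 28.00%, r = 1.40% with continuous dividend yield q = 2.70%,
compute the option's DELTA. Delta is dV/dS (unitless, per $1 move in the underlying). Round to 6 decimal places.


Answer: Delta = 0.338897

Derivation:
d1 = -0.4092103113; d2 = -0.5492103113
phi(d1) = 0.3669003210; exp(-qT) = 0.9932727301; exp(-rT) = 0.9965061179
N(d1) = 0.3411926640
Delta = exp(-qT) * N(d1) = 0.9932727301 * 0.3411926640 = 0.338897


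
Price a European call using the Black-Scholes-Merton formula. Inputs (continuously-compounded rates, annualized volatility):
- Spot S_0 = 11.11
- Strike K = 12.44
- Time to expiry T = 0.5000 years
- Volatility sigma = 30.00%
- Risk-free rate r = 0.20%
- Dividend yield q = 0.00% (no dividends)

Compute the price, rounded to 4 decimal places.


Answer: Price = 0.4702

Derivation:
d1 = (ln(S/K) + (r - q + 0.5*sigma^2) * T) / (sigma * sqrt(T)) = -0.42224402
d2 = d1 - sigma * sqrt(T) = -0.63437606
exp(-rT) = 0.99900050; exp(-qT) = 1.00000000
C = S_0 * exp(-qT) * N(d1) - K * exp(-rT) * N(d2)
N(d1) = 0.33642346; N(d2) = 0.26291772
C = 11.1100 * 1.00000000 * 0.33642346 - 12.4400 * 0.99900050 * 0.26291772 = 0.4702


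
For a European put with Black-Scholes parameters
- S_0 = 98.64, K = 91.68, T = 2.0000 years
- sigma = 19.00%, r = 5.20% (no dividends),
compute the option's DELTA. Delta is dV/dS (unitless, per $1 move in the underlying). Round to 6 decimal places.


Answer: Delta = -0.213680

Derivation:
d1 = 0.7937184519; d2 = 0.5250178751
phi(d1) = 0.2911452418; exp(-qT) = 1.0000000000; exp(-rT) = 0.9012252974
N(-d1) = 0.2136796779
Delta = -exp(-qT) * N(-d1) = -1.0000000000 * 0.2136796779 = -0.213680


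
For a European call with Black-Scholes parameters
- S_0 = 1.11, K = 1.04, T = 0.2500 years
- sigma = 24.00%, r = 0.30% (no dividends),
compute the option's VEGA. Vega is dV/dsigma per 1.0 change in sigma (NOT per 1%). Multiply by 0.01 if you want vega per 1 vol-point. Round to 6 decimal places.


Answer: Vega = 0.183928

Derivation:
d1 = 0.6090775181; d2 = 0.4890775181
phi(d1) = 0.3314009708; exp(-qT) = 1.0000000000; exp(-rT) = 0.9992502812
Vega = S * exp(-qT) * phi(d1) * sqrt(T) = 1.1100 * 1.0000000000 * 0.3314009708 * 0.5000000000 = 0.183928


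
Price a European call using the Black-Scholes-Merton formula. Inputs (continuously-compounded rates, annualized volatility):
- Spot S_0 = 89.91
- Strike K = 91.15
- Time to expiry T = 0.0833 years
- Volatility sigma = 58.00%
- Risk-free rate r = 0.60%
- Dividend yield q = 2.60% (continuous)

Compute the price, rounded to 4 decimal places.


Answer: Price = 5.3616

Derivation:
d1 = (ln(S/K) + (r - q + 0.5*sigma^2) * T) / (sigma * sqrt(T)) = -0.00807818
d2 = d1 - sigma * sqrt(T) = -0.17547626
exp(-rT) = 0.99950032; exp(-qT) = 0.99783654
C = S_0 * exp(-qT) * N(d1) - K * exp(-rT) * N(d2)
N(d1) = 0.49677731; N(d2) = 0.43035271
C = 89.9100 * 0.99783654 * 0.49677731 - 91.1500 * 0.99950032 * 0.43035271 = 5.3616


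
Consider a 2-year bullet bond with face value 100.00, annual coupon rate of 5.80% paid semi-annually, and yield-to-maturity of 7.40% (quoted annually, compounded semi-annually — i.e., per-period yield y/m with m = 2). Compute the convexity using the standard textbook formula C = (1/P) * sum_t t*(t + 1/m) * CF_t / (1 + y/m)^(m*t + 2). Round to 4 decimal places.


Answer: Convexity = 4.3888

Derivation:
Coupon per period c = face * coupon_rate / m = 2.900000
Periods per year m = 2; per-period yield y/m = 0.037000
Number of cashflows N = 4
Cashflows (t years, CF_t, discount factor 1/(1+y/m)^(m*t), PV):
  t = 0.5000: CF_t = 2.900000, DF = 0.964320, PV = 2.796528
  t = 1.0000: CF_t = 2.900000, DF = 0.929913, PV = 2.696749
  t = 1.5000: CF_t = 2.900000, DF = 0.896734, PV = 2.600529
  t = 2.0000: CF_t = 102.900000, DF = 0.864739, PV = 88.981628
Price P = sum_t PV_t = 97.075435
Convexity numerator sum_t t*(t + 1/m) * CF_t / (1+y/m)^(m*t + 2):
  t = 0.5000: term = 1.300265
  t = 1.0000: term = 3.761614
  t = 1.5000: term = 7.254800
  t = 2.0000: term = 413.726025
Convexity = (1/P) * sum = 426.042704 / 97.075435 = 4.388780


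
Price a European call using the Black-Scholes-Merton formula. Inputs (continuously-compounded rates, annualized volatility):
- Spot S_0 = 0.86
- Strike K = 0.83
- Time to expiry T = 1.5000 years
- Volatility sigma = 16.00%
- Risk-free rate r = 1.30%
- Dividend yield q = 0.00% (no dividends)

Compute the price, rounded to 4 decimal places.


Answer: Price = 0.0909

Derivation:
d1 = (ln(S/K) + (r - q + 0.5*sigma^2) * T) / (sigma * sqrt(T)) = 0.37868442
d2 = d1 - sigma * sqrt(T) = 0.18272524
exp(-rT) = 0.98068890; exp(-qT) = 1.00000000
C = S_0 * exp(-qT) * N(d1) - K * exp(-rT) * N(d2)
N(d1) = 0.64753889; N(d2) = 0.57249320
C = 0.8600 * 1.00000000 * 0.64753889 - 0.8300 * 0.98068890 * 0.57249320 = 0.0909


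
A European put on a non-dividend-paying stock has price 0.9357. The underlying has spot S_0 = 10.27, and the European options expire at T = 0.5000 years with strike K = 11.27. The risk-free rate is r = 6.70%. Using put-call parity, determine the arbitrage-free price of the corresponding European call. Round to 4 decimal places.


Put-call parity: C - P = S_0 * exp(-qT) - K * exp(-rT).
S_0 * exp(-qT) = 10.2700 * 1.00000000 = 10.27000000
K * exp(-rT) = 11.2700 * 0.96705491 = 10.89870885
C = P + S*exp(-qT) - K*exp(-rT)
C = 0.9357 + 10.27000000 - 10.89870885 = 0.3070

Answer: Call price = 0.3070


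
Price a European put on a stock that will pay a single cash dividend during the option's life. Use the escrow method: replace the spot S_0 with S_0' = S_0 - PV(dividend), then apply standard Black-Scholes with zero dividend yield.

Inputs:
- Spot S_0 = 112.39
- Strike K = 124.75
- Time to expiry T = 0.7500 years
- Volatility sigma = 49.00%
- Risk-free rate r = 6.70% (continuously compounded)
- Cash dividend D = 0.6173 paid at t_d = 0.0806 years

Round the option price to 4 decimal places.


Answer: Price = 22.9757

Derivation:
PV(D) = D * exp(-r * t_d) = 0.6173 * 0.99461435 = 0.61397544
S_0' = S_0 - PV(D) = 112.3900 - 0.61397544 = 111.77602456
d1 = (ln(S_0'/K) + (r + sigma^2/2)*T) / (sigma*sqrt(T)) = 0.07181025
d2 = d1 - sigma*sqrt(T) = -0.35254220
exp(-rT) = 0.95099165
N(-d1) = 0.47137646; N(-d2) = 0.63778416
P = K * exp(-rT) * N(-d2) - S_0' * N(-d1) = 124.7500 * 0.95099165 * 0.63778416 - 111.77602456 * 0.47137646 = 22.9757


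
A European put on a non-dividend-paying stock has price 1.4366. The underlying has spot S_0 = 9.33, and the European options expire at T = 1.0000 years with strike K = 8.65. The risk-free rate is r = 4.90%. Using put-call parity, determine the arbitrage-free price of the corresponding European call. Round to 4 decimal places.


Answer: Call price = 2.5302

Derivation:
Put-call parity: C - P = S_0 * exp(-qT) - K * exp(-rT).
S_0 * exp(-qT) = 9.3300 * 1.00000000 = 9.33000000
K * exp(-rT) = 8.6500 * 0.95218113 = 8.23636677
C = P + S*exp(-qT) - K*exp(-rT)
C = 1.4366 + 9.33000000 - 8.23636677 = 2.5302


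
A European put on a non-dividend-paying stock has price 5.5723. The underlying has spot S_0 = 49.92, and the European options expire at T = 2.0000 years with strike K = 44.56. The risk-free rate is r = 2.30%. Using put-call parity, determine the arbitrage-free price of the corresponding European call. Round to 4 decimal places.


Answer: Call price = 12.9356

Derivation:
Put-call parity: C - P = S_0 * exp(-qT) - K * exp(-rT).
S_0 * exp(-qT) = 49.9200 * 1.00000000 = 49.92000000
K * exp(-rT) = 44.5600 * 0.95504196 = 42.55666984
C = P + S*exp(-qT) - K*exp(-rT)
C = 5.5723 + 49.92000000 - 42.55666984 = 12.9356


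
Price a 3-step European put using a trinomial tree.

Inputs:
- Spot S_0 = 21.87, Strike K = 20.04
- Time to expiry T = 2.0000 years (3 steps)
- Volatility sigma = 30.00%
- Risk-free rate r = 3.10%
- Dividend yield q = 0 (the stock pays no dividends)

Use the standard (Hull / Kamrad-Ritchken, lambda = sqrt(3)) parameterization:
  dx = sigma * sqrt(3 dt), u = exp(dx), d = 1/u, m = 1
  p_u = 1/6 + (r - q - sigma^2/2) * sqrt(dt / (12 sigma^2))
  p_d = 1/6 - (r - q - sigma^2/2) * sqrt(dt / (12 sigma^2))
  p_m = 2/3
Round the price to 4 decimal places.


Answer: Price = V(0,0) = 2.0625

Derivation:
dt = T/N = 0.666667; dx = sigma*sqrt(3*dt) = 0.424264
u = exp(dx) = 1.528465; d = 1/u = 0.654251
p_u = 0.155667, p_m = 0.666667, p_d = 0.177666
Discount per step: exp(-r*dt) = 0.979545
Stock lattice S(k, j) with j the centered position index:
  k=0: S(0,+0) = 21.8700
  k=1: S(1,-1) = 14.3085; S(1,+0) = 21.8700; S(1,+1) = 33.4275
  k=2: S(2,-2) = 9.3613; S(2,-1) = 14.3085; S(2,+0) = 21.8700; S(2,+1) = 33.4275; S(2,+2) = 51.0928
  k=3: S(3,-3) = 6.1247; S(3,-2) = 9.3613; S(3,-1) = 14.3085; S(3,+0) = 21.8700; S(3,+1) = 33.4275; S(3,+2) = 51.0928; S(3,+3) = 78.0936
Terminal payoffs V(N, j) = max(K - S_T, 0):
  V(3,-3) = 13.915338; V(3,-2) = 10.678667; V(3,-1) = 5.731529; V(3,+0) = 0.000000; V(3,+1) = 0.000000; V(3,+2) = 0.000000; V(3,+3) = 0.000000
Backward induction: V(k, j) = exp(-r*dt) * [p_u * V(k+1, j+1) + p_m * V(k+1, j) + p_d * V(k+1, j-1)]
  V(2,-2) = exp(-r*dt) * [p_u*5.731529 + p_m*10.678667 + p_d*13.915338] = 10.269169
  V(2,-1) = exp(-r*dt) * [p_u*0.000000 + p_m*5.731529 + p_d*10.678667] = 5.601292
  V(2,+0) = exp(-r*dt) * [p_u*0.000000 + p_m*0.000000 + p_d*5.731529] = 0.997470
  V(2,+1) = exp(-r*dt) * [p_u*0.000000 + p_m*0.000000 + p_d*0.000000] = 0.000000
  V(2,+2) = exp(-r*dt) * [p_u*0.000000 + p_m*0.000000 + p_d*0.000000] = 0.000000
  V(1,-1) = exp(-r*dt) * [p_u*0.997470 + p_m*5.601292 + p_d*10.269169] = 5.597075
  V(1,+0) = exp(-r*dt) * [p_u*0.000000 + p_m*0.997470 + p_d*5.601292] = 1.626182
  V(1,+1) = exp(-r*dt) * [p_u*0.000000 + p_m*0.000000 + p_d*0.997470] = 0.173592
  V(0,+0) = exp(-r*dt) * [p_u*0.173592 + p_m*1.626182 + p_d*5.597075] = 2.062486


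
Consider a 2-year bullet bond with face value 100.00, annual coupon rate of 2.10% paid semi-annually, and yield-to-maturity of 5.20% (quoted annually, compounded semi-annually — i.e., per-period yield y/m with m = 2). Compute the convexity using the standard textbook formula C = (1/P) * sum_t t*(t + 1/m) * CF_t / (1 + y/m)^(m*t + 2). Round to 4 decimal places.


Coupon per period c = face * coupon_rate / m = 1.050000
Periods per year m = 2; per-period yield y/m = 0.026000
Number of cashflows N = 4
Cashflows (t years, CF_t, discount factor 1/(1+y/m)^(m*t), PV):
  t = 0.5000: CF_t = 1.050000, DF = 0.974659, PV = 1.023392
  t = 1.0000: CF_t = 1.050000, DF = 0.949960, PV = 0.997458
  t = 1.5000: CF_t = 1.050000, DF = 0.925887, PV = 0.972181
  t = 2.0000: CF_t = 101.050000, DF = 0.902424, PV = 91.189928
Price P = sum_t PV_t = 94.182959
Convexity numerator sum_t t*(t + 1/m) * CF_t / (1+y/m)^(m*t + 2):
  t = 0.5000: term = 0.486091
  t = 1.0000: term = 1.421318
  t = 1.5000: term = 2.770599
  t = 2.0000: term = 433.133882
Convexity = (1/P) * sum = 437.811889 / 94.182959 = 4.648526

Answer: Convexity = 4.6485


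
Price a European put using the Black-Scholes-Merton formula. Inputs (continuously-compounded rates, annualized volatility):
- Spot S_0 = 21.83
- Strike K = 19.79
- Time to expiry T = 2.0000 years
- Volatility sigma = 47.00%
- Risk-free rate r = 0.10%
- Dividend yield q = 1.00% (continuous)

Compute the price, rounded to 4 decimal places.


Answer: Price = 4.5706

Derivation:
d1 = (ln(S/K) + (r - q + 0.5*sigma^2) * T) / (sigma * sqrt(T)) = 0.45286189
d2 = d1 - sigma * sqrt(T) = -0.21181848
exp(-rT) = 0.99800200; exp(-qT) = 0.98019867
P = K * exp(-rT) * N(-d2) - S_0 * exp(-qT) * N(-d1)
N(-d1) = 0.32532410; N(-d2) = 0.58387568
P = 19.7900 * 0.99800200 * 0.58387568 - 21.8300 * 0.98019867 * 0.32532410 = 4.5706


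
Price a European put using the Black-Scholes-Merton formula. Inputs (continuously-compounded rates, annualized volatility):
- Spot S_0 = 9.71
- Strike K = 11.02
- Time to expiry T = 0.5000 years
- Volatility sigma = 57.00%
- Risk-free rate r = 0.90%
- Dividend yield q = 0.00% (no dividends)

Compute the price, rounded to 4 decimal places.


d1 = (ln(S/K) + (r - q + 0.5*sigma^2) * T) / (sigma * sqrt(T)) = -0.10130364
d2 = d1 - sigma * sqrt(T) = -0.50435451
exp(-rT) = 0.99551011; exp(-qT) = 1.00000000
P = K * exp(-rT) * N(-d2) - S_0 * exp(-qT) * N(-d1)
N(-d1) = 0.54034529; N(-d2) = 0.69299386
P = 11.0200 * 0.99551011 * 0.69299386 - 9.7100 * 1.00000000 * 0.54034529 = 2.3558

Answer: Price = 2.3558


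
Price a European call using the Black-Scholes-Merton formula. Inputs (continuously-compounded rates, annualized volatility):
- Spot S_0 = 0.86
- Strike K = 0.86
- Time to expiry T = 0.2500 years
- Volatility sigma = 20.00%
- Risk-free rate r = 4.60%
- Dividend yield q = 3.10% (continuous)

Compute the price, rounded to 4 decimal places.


d1 = (ln(S/K) + (r - q + 0.5*sigma^2) * T) / (sigma * sqrt(T)) = 0.08750000
d2 = d1 - sigma * sqrt(T) = -0.01250000
exp(-rT) = 0.98856587; exp(-qT) = 0.99227995
C = S_0 * exp(-qT) * N(d1) - K * exp(-rT) * N(d2)
N(d1) = 0.53486296; N(d2) = 0.49501335
C = 0.8600 * 0.99227995 * 0.53486296 - 0.8600 * 0.98856587 * 0.49501335 = 0.0356

Answer: Price = 0.0356


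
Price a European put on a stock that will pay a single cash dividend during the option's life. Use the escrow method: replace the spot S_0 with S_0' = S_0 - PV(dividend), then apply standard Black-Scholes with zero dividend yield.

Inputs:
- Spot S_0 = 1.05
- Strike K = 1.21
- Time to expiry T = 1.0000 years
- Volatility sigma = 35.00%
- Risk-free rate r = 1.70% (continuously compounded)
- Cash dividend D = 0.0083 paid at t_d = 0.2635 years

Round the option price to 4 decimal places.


PV(D) = D * exp(-r * t_d) = 0.0083 * 0.99553052 = 0.00826290
S_0' = S_0 - PV(D) = 1.0500 - 0.00826290 = 1.04173710
d1 = (ln(S_0'/K) + (r + sigma^2/2)*T) / (sigma*sqrt(T)) = -0.20423073
d2 = d1 - sigma*sqrt(T) = -0.55423073
exp(-rT) = 0.98314368
N(-d1) = 0.58091340; N(-d2) = 0.71028952
P = K * exp(-rT) * N(-d2) - S_0' * N(-d1) = 1.2100 * 0.98314368 * 0.71028952 - 1.04173710 * 0.58091340 = 0.2398

Answer: Price = 0.2398


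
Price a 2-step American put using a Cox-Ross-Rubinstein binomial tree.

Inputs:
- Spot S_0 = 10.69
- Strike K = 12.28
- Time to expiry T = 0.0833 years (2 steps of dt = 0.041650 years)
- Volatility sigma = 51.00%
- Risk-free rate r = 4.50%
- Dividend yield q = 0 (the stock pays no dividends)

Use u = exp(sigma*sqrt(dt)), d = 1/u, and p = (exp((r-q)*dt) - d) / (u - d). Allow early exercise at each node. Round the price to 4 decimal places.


dt = T/N = 0.041650
u = exp(sigma*sqrt(dt)) = 1.109692; d = 1/u = 0.901151
p = (exp((r-q)*dt) - d) / (u - d) = 0.482999
Discount per step: exp(-r*dt) = 0.998128
Stock lattice S(k, i) with i counting down-moves:
  k=0: S(0,0) = 10.6900
  k=1: S(1,0) = 11.8626; S(1,1) = 9.6333
  k=2: S(2,0) = 13.1638; S(2,1) = 10.6900; S(2,2) = 8.6811
Terminal payoffs V(N, i) = max(K - S_T, 0):
  V(2,0) = 0.000000; V(2,1) = 1.590000; V(2,2) = 3.598939
Backward induction: V(k, i) = exp(-r*dt) * [p * V(k+1, i) + (1-p) * V(k+1, i+1)]; then take max(V_cont, immediate exercise) for American.
  V(1,0) = exp(-r*dt) * [p*0.000000 + (1-p)*1.590000] = 0.820493; exercise = 0.417393; V(1,0) = max -> 0.820493
  V(1,1) = exp(-r*dt) * [p*1.590000 + (1-p)*3.598939] = 2.623702; exercise = 2.646696; V(1,1) = max -> 2.646696
  V(0,0) = exp(-r*dt) * [p*0.820493 + (1-p)*2.646696] = 1.761338; exercise = 1.590000; V(0,0) = max -> 1.761338

Answer: Price = V(0,0) = 1.7613


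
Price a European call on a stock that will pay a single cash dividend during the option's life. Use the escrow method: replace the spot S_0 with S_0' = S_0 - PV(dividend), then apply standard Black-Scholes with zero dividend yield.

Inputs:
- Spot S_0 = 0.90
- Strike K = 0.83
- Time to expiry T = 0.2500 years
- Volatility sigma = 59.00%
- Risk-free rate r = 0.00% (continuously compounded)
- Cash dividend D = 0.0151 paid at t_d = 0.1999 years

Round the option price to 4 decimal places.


Answer: Price = 0.1303

Derivation:
PV(D) = D * exp(-r * t_d) = 0.0151 * 1.00000000 = 0.01510000
S_0' = S_0 - PV(D) = 0.9000 - 0.01510000 = 0.88490000
d1 = (ln(S_0'/K) + (r + sigma^2/2)*T) / (sigma*sqrt(T)) = 0.36461506
d2 = d1 - sigma*sqrt(T) = 0.06961506
exp(-rT) = 1.00000000
N(d1) = 0.64230062; N(d2) = 0.52774998
C = S_0' * N(d1) - K * exp(-rT) * N(d2) = 0.88490000 * 0.64230062 - 0.8300 * 1.00000000 * 0.52774998 = 0.1303


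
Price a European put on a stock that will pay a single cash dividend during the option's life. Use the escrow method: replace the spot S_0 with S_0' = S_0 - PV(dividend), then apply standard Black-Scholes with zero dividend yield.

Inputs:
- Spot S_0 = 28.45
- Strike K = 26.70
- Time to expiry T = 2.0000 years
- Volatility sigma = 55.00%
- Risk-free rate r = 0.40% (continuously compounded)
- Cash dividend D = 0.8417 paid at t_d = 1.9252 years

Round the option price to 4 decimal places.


PV(D) = D * exp(-r * t_d) = 0.8417 * 0.99232878 = 0.83524313
S_0' = S_0 - PV(D) = 28.4500 - 0.83524313 = 27.61475687
d1 = (ln(S_0'/K) + (r + sigma^2/2)*T) / (sigma*sqrt(T)) = 0.44250322
d2 = d1 - sigma*sqrt(T) = -0.33531424
exp(-rT) = 0.99203191
N(-d1) = 0.32906255; N(-d2) = 0.63130597
P = K * exp(-rT) * N(-d2) - S_0' * N(-d1) = 26.7000 * 0.99203191 * 0.63130597 - 27.61475687 * 0.32906255 = 7.6346

Answer: Price = 7.6346


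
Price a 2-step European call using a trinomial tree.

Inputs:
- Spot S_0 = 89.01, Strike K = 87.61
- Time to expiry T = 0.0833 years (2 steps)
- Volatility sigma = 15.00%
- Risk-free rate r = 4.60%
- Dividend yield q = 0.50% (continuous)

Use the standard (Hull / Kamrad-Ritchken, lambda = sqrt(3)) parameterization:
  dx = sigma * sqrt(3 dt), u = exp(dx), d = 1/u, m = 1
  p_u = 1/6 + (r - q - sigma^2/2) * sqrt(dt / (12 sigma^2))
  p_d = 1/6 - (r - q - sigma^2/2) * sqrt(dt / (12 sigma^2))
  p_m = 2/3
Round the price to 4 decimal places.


Answer: Price = V(0,0) = 2.5367

Derivation:
dt = T/N = 0.041650; dx = sigma*sqrt(3*dt) = 0.053022
u = exp(dx) = 1.054453; d = 1/u = 0.948359
p_u = 0.178351, p_m = 0.666667, p_d = 0.154982
Discount per step: exp(-r*dt) = 0.998086
Stock lattice S(k, j) with j the centered position index:
  k=0: S(0,+0) = 89.0100
  k=1: S(1,-1) = 84.4134; S(1,+0) = 89.0100; S(1,+1) = 93.8569
  k=2: S(2,-2) = 80.0542; S(2,-1) = 84.4134; S(2,+0) = 89.0100; S(2,+1) = 93.8569; S(2,+2) = 98.9677
Terminal payoffs V(N, j) = max(S_T - K, 0):
  V(2,-2) = 0.000000; V(2,-1) = 0.000000; V(2,+0) = 1.400000; V(2,+1) = 6.246885; V(2,+2) = 11.357699
Backward induction: V(k, j) = exp(-r*dt) * [p_u * V(k+1, j+1) + p_m * V(k+1, j) + p_d * V(k+1, j-1)]
  V(1,-1) = exp(-r*dt) * [p_u*1.400000 + p_m*0.000000 + p_d*0.000000] = 0.249214
  V(1,+0) = exp(-r*dt) * [p_u*6.246885 + p_m*1.400000 + p_d*0.000000] = 2.043554
  V(1,+1) = exp(-r*dt) * [p_u*11.357699 + p_m*6.246885 + p_d*1.400000] = 6.394961
  V(0,+0) = exp(-r*dt) * [p_u*6.394961 + p_m*2.043554 + p_d*0.249214] = 2.536677


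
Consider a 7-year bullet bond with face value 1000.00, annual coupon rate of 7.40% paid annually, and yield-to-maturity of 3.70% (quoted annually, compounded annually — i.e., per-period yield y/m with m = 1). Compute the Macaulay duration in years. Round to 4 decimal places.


Coupon per period c = face * coupon_rate / m = 74.000000
Periods per year m = 1; per-period yield y/m = 0.037000
Number of cashflows N = 7
Cashflows (t years, CF_t, discount factor 1/(1+y/m)^(m*t), PV):
  t = 1.0000: CF_t = 74.000000, DF = 0.964320, PV = 71.359691
  t = 2.0000: CF_t = 74.000000, DF = 0.929913, PV = 68.813589
  t = 3.0000: CF_t = 74.000000, DF = 0.896734, PV = 66.358330
  t = 4.0000: CF_t = 74.000000, DF = 0.864739, PV = 63.990675
  t = 5.0000: CF_t = 74.000000, DF = 0.833885, PV = 61.707498
  t = 6.0000: CF_t = 74.000000, DF = 0.804132, PV = 59.505784
  t = 7.0000: CF_t = 1074.000000, DF = 0.775441, PV = 832.823529
Price P = sum_t PV_t = 1224.559097
Macaulay numerator sum_t t * PV_t:
  t * PV_t at t = 1.0000: 71.359691
  t * PV_t at t = 2.0000: 137.627177
  t * PV_t at t = 3.0000: 199.074991
  t * PV_t at t = 4.0000: 255.962702
  t * PV_t at t = 5.0000: 308.537490
  t * PV_t at t = 6.0000: 357.034704
  t * PV_t at t = 7.0000: 5829.764706
Macaulay duration D = (sum_t t * PV_t) / P = 7159.361462 / 1224.559097 = 5.846481

Answer: Macaulay duration = 5.8465 years


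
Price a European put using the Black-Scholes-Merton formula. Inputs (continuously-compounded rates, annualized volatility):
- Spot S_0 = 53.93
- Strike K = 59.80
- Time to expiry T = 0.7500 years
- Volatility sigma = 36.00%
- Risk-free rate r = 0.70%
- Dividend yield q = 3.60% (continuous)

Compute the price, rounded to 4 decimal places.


d1 = (ln(S/K) + (r - q + 0.5*sigma^2) * T) / (sigma * sqrt(T)) = -0.24527364
d2 = d1 - sigma * sqrt(T) = -0.55704278
exp(-rT) = 0.99476376; exp(-qT) = 0.97336124
P = K * exp(-rT) * N(-d2) - S_0 * exp(-qT) * N(-d1)
N(-d1) = 0.59687772; N(-d2) = 0.71125090
P = 59.8000 * 0.99476376 * 0.71125090 - 53.9300 * 0.97336124 * 0.59687772 = 10.9780

Answer: Price = 10.9780


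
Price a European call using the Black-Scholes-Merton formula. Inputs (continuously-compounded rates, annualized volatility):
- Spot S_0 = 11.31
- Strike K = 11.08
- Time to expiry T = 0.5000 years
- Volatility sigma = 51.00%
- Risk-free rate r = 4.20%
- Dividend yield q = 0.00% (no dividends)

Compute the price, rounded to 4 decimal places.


Answer: Price = 1.8260

Derivation:
d1 = (ln(S/K) + (r - q + 0.5*sigma^2) * T) / (sigma * sqrt(T)) = 0.29551686
d2 = d1 - sigma * sqrt(T) = -0.06510760
exp(-rT) = 0.97921896; exp(-qT) = 1.00000000
C = S_0 * exp(-qT) * N(d1) - K * exp(-rT) * N(d2)
N(d1) = 0.61620046; N(d2) = 0.47404417
C = 11.3100 * 1.00000000 * 0.61620046 - 11.0800 * 0.97921896 * 0.47404417 = 1.8260


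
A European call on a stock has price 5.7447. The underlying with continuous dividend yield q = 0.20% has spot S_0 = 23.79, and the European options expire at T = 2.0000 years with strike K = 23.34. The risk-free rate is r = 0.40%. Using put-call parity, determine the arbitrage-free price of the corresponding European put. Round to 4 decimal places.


Answer: Put price = 5.2037

Derivation:
Put-call parity: C - P = S_0 * exp(-qT) - K * exp(-rT).
S_0 * exp(-qT) = 23.7900 * 0.99600799 = 23.69503007
K * exp(-rT) = 23.3400 * 0.99203191 = 23.15402489
P = C - S*exp(-qT) + K*exp(-rT)
P = 5.7447 - 23.69503007 + 23.15402489 = 5.2037


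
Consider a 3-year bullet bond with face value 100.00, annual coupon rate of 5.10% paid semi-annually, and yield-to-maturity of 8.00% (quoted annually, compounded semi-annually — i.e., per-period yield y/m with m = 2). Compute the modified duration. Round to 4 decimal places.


Coupon per period c = face * coupon_rate / m = 2.550000
Periods per year m = 2; per-period yield y/m = 0.040000
Number of cashflows N = 6
Cashflows (t years, CF_t, discount factor 1/(1+y/m)^(m*t), PV):
  t = 0.5000: CF_t = 2.550000, DF = 0.961538, PV = 2.451923
  t = 1.0000: CF_t = 2.550000, DF = 0.924556, PV = 2.357618
  t = 1.5000: CF_t = 2.550000, DF = 0.888996, PV = 2.266941
  t = 2.0000: CF_t = 2.550000, DF = 0.854804, PV = 2.179751
  t = 2.5000: CF_t = 2.550000, DF = 0.821927, PV = 2.095914
  t = 3.0000: CF_t = 102.550000, DF = 0.790315, PV = 81.046755
Price P = sum_t PV_t = 92.398902
First compute Macaulay numerator sum_t t * PV_t:
  t * PV_t at t = 0.5000: 1.225962
  t * PV_t at t = 1.0000: 2.357618
  t * PV_t at t = 1.5000: 3.400411
  t * PV_t at t = 2.0000: 4.359501
  t * PV_t at t = 2.5000: 5.239785
  t * PV_t at t = 3.0000: 243.140264
Macaulay duration D = 259.723541 / 92.398902 = 2.810894
Modified duration = D / (1 + y/m) = 2.810894 / (1 + 0.040000) = 2.702783

Answer: Modified duration = 2.7028


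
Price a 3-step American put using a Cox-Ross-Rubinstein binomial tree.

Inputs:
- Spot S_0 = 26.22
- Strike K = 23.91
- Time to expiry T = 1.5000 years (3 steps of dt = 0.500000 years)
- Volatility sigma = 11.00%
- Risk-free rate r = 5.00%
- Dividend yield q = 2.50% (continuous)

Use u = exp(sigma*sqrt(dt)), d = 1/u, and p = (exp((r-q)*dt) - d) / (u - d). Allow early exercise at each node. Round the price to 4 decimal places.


Answer: Price = V(0,0) = 0.2686

Derivation:
dt = T/N = 0.500000
u = exp(sigma*sqrt(dt)) = 1.080887; d = 1/u = 0.925166
p = (exp((r-q)*dt) - d) / (u - d) = 0.561340
Discount per step: exp(-r*dt) = 0.975310
Stock lattice S(k, i) with i counting down-moves:
  k=0: S(0,0) = 26.2200
  k=1: S(1,0) = 28.3408; S(1,1) = 24.2579
  k=2: S(2,0) = 30.6332; S(2,1) = 26.2200; S(2,2) = 22.4426
  k=3: S(3,0) = 33.1111; S(3,1) = 28.3408; S(3,2) = 24.2579; S(3,3) = 20.7631
Terminal payoffs V(N, i) = max(K - S_T, 0):
  V(3,0) = 0.000000; V(3,1) = 0.000000; V(3,2) = 0.000000; V(3,3) = 3.146903
Backward induction: V(k, i) = exp(-r*dt) * [p * V(k+1, i) + (1-p) * V(k+1, i+1)]; then take max(V_cont, immediate exercise) for American.
  V(2,0) = exp(-r*dt) * [p*0.000000 + (1-p)*0.000000] = 0.000000; exercise = 0.000000; V(2,0) = max -> 0.000000
  V(2,1) = exp(-r*dt) * [p*0.000000 + (1-p)*0.000000] = 0.000000; exercise = 0.000000; V(2,1) = max -> 0.000000
  V(2,2) = exp(-r*dt) * [p*0.000000 + (1-p)*3.146903] = 1.346337; exercise = 1.467444; V(2,2) = max -> 1.467444
  V(1,0) = exp(-r*dt) * [p*0.000000 + (1-p)*0.000000] = 0.000000; exercise = 0.000000; V(1,0) = max -> 0.000000
  V(1,1) = exp(-r*dt) * [p*0.000000 + (1-p)*1.467444] = 0.627815; exercise = 0.000000; V(1,1) = max -> 0.627815
  V(0,0) = exp(-r*dt) * [p*0.000000 + (1-p)*0.627815] = 0.268598; exercise = 0.000000; V(0,0) = max -> 0.268598


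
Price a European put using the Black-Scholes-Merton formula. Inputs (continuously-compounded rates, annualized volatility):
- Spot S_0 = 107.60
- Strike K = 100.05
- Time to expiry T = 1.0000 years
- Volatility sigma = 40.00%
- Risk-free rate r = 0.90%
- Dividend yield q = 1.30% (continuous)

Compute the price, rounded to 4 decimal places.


Answer: Price = 12.9853

Derivation:
d1 = (ln(S/K) + (r - q + 0.5*sigma^2) * T) / (sigma * sqrt(T)) = 0.37187647
d2 = d1 - sigma * sqrt(T) = -0.02812353
exp(-rT) = 0.99104038; exp(-qT) = 0.98708414
P = K * exp(-rT) * N(-d2) - S_0 * exp(-qT) * N(-d1)
N(-d1) = 0.35499241; N(-d2) = 0.51121819
P = 100.0500 * 0.99104038 * 0.51121819 - 107.6000 * 0.98708414 * 0.35499241 = 12.9853


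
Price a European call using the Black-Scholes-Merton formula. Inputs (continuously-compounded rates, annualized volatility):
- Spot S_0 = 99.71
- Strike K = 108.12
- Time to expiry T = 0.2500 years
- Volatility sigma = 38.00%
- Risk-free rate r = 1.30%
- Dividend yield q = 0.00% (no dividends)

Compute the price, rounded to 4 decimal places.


d1 = (ln(S/K) + (r - q + 0.5*sigma^2) * T) / (sigma * sqrt(T)) = -0.31408289
d2 = d1 - sigma * sqrt(T) = -0.50408289
exp(-rT) = 0.99675528; exp(-qT) = 1.00000000
C = S_0 * exp(-qT) * N(d1) - K * exp(-rT) * N(d2)
N(d1) = 0.37672904; N(d2) = 0.30710157
C = 99.7100 * 1.00000000 * 0.37672904 - 108.1200 * 0.99675528 * 0.30710157 = 4.4676

Answer: Price = 4.4676


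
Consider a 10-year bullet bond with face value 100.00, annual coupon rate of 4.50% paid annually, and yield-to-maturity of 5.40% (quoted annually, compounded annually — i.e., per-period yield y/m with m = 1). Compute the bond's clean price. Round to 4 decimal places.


Coupon per period c = face * coupon_rate / m = 4.500000
Periods per year m = 1; per-period yield y/m = 0.054000
Number of cashflows N = 10
Cashflows (t years, CF_t, discount factor 1/(1+y/m)^(m*t), PV):
  t = 1.0000: CF_t = 4.500000, DF = 0.948767, PV = 4.269450
  t = 2.0000: CF_t = 4.500000, DF = 0.900158, PV = 4.050711
  t = 3.0000: CF_t = 4.500000, DF = 0.854040, PV = 3.843180
  t = 4.0000: CF_t = 4.500000, DF = 0.810285, PV = 3.646280
  t = 5.0000: CF_t = 4.500000, DF = 0.768771, PV = 3.459469
  t = 6.0000: CF_t = 4.500000, DF = 0.729384, PV = 3.282229
  t = 7.0000: CF_t = 4.500000, DF = 0.692015, PV = 3.114069
  t = 8.0000: CF_t = 4.500000, DF = 0.656561, PV = 2.954525
  t = 9.0000: CF_t = 4.500000, DF = 0.622923, PV = 2.803154
  t = 10.0000: CF_t = 104.500000, DF = 0.591009, PV = 61.760412
Price P = sum_t PV_t = 93.183479

Answer: Price = 93.1835


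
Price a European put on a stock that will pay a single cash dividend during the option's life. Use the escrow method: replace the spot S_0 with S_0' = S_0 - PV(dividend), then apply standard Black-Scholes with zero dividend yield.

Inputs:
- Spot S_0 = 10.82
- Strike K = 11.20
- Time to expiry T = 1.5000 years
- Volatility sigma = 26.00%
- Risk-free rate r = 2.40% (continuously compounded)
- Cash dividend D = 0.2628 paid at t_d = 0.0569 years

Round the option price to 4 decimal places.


PV(D) = D * exp(-r * t_d) = 0.2628 * 0.99863533 = 0.26244137
S_0' = S_0 - PV(D) = 10.8200 - 0.26244137 = 10.55755863
d1 = (ln(S_0'/K) + (r + sigma^2/2)*T) / (sigma*sqrt(T)) = 0.08676307
d2 = d1 - sigma*sqrt(T) = -0.23167059
exp(-rT) = 0.96464029
N(-d1) = 0.46542992; N(-d2) = 0.59160306
P = K * exp(-rT) * N(-d2) - S_0' * N(-d1) = 11.2000 * 0.96464029 * 0.59160306 - 10.55755863 * 0.46542992 = 1.4779

Answer: Price = 1.4779


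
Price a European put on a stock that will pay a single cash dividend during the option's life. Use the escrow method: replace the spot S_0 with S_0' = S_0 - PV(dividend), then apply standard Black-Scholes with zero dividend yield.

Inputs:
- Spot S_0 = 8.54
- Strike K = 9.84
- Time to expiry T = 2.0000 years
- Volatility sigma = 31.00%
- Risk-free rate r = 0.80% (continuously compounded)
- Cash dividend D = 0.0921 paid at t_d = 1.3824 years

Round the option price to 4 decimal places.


Answer: Price = 2.2647

Derivation:
PV(D) = D * exp(-r * t_d) = 0.0921 * 0.98900173 = 0.09108706
S_0' = S_0 - PV(D) = 8.5400 - 0.09108706 = 8.44891294
d1 = (ln(S_0'/K) + (r + sigma^2/2)*T) / (sigma*sqrt(T)) = -0.09196477
d2 = d1 - sigma*sqrt(T) = -0.53037097
exp(-rT) = 0.98412732
N(-d1) = 0.53663698; N(-d2) = 0.70207263
P = K * exp(-rT) * N(-d2) - S_0' * N(-d1) = 9.8400 * 0.98412732 * 0.70207263 - 8.44891294 * 0.53663698 = 2.2647


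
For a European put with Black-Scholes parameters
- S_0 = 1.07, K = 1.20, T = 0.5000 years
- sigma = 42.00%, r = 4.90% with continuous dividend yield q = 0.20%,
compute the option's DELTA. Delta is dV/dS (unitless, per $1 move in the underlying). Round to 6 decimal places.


Answer: Delta = -0.562394

Derivation:
d1 = -0.1584690553; d2 = -0.4554539034
phi(d1) = 0.3939643902; exp(-qT) = 0.9990004998; exp(-rT) = 0.9757976889
N(-d1) = 0.5629563986
Delta = -exp(-qT) * N(-d1) = -0.9990004998 * 0.5629563986 = -0.562394


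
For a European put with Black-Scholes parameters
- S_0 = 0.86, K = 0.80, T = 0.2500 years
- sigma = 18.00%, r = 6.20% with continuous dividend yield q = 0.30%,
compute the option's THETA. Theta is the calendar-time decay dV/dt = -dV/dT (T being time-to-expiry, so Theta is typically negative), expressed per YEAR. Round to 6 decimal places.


Answer: Theta = -0.028664

Derivation:
d1 = 1.0124517953; d2 = 0.9224517953
phi(d1) = 0.2389579098; exp(-qT) = 0.9992502812; exp(-rT) = 0.9846195068
Theta = -S*exp(-qT)*phi(d1)*sigma/(2*sqrt(T)) + r*K*exp(-rT)*N(-d2) - q*S*exp(-qT)*N(-d1)
N(-d1) = 0.1556610420; N(-d2) = 0.1781464817; sqrt(T) = 0.5000000000
Term 1 = -0.8600 * 0.9992502812 * 0.2389579098 * 0.1800 / (2 * 0.5000000000) = -0.0369629518
Term 2 = 0.0620 * 0.8000 * 0.9846195068 * 0.1781464817 = 0.0087001624
Term 3 = -0.0030 * 0.8600 * 0.9992502812 * 0.1556610420 = -0.0004013044
Theta = -0.0369629518 + (0.0087001624) + (-0.0004013044) = -0.028664


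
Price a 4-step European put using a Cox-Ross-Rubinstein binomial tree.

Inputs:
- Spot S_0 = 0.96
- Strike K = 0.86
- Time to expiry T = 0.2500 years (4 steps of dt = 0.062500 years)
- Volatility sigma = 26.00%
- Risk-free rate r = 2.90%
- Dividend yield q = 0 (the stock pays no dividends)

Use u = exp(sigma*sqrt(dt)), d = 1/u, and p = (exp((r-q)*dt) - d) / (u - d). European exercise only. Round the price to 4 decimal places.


dt = T/N = 0.062500
u = exp(sigma*sqrt(dt)) = 1.067159; d = 1/u = 0.937067
p = (exp((r-q)*dt) - d) / (u - d) = 0.497701
Discount per step: exp(-r*dt) = 0.998189
Stock lattice S(k, i) with i counting down-moves:
  k=0: S(0,0) = 0.9600
  k=1: S(1,0) = 1.0245; S(1,1) = 0.8996
  k=2: S(2,0) = 1.0933; S(2,1) = 0.9600; S(2,2) = 0.8430
  k=3: S(3,0) = 1.1667; S(3,1) = 1.0245; S(3,2) = 0.8996; S(3,3) = 0.7899
  k=4: S(4,0) = 1.2451; S(4,1) = 1.0933; S(4,2) = 0.9600; S(4,3) = 0.8430; S(4,4) = 0.7402
Terminal payoffs V(N, i) = max(K - S_T, 0):
  V(4,0) = 0.000000; V(4,1) = 0.000000; V(4,2) = 0.000000; V(4,3) = 0.017028; V(4,4) = 0.119790
Backward induction: V(k, i) = exp(-r*dt) * [p * V(k+1, i) + (1-p) * V(k+1, i+1)].
  V(3,0) = exp(-r*dt) * [p*0.000000 + (1-p)*0.000000] = 0.000000
  V(3,1) = exp(-r*dt) * [p*0.000000 + (1-p)*0.000000] = 0.000000
  V(3,2) = exp(-r*dt) * [p*0.000000 + (1-p)*0.017028] = 0.008538
  V(3,3) = exp(-r*dt) * [p*0.017028 + (1-p)*0.119790] = 0.068521
  V(2,0) = exp(-r*dt) * [p*0.000000 + (1-p)*0.000000] = 0.000000
  V(2,1) = exp(-r*dt) * [p*0.000000 + (1-p)*0.008538] = 0.004281
  V(2,2) = exp(-r*dt) * [p*0.008538 + (1-p)*0.068521] = 0.038598
  V(1,0) = exp(-r*dt) * [p*0.000000 + (1-p)*0.004281] = 0.002146
  V(1,1) = exp(-r*dt) * [p*0.004281 + (1-p)*0.038598] = 0.021479
  V(0,0) = exp(-r*dt) * [p*0.002146 + (1-p)*0.021479] = 0.011836

Answer: Price = V(0,0) = 0.0118


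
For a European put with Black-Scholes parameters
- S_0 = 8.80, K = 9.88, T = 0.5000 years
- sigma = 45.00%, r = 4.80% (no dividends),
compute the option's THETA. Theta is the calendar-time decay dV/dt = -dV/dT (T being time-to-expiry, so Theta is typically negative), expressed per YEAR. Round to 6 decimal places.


d1 = -0.1292773167; d2 = -0.4474753682
phi(d1) = 0.3956224841; exp(-qT) = 1.0000000000; exp(-rT) = 0.9762857098
Theta = -S*exp(-qT)*phi(d1)*sigma/(2*sqrt(T)) + r*K*exp(-rT)*N(-d2) - q*S*exp(-qT)*N(-d1)
N(-d1) = 0.5514308903; N(-d2) = 0.6727340656; sqrt(T) = 0.7071067812
Term 1 = -8.8000 * 1.0000000000 * 0.3956224841 * 0.4500 / (2 * 0.7071067812) = -1.1077994715
Term 2 = 0.0480 * 9.8800 * 0.9762857098 * 0.6727340656 = 0.3114716577
Term 3 = 0 (no dividend yield, q = 0)
Theta = -1.1077994715 + (0.3114716577) + (0.0000000000) = -0.796328

Answer: Theta = -0.796328


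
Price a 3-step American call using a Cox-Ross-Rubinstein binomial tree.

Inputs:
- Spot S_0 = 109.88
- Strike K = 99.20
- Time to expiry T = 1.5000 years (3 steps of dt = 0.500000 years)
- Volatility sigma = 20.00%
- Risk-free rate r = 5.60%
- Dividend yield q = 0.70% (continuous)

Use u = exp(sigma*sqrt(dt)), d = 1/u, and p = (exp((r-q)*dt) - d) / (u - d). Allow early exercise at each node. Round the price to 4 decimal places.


Answer: Price = V(0,0) = 20.9451

Derivation:
dt = T/N = 0.500000
u = exp(sigma*sqrt(dt)) = 1.151910; d = 1/u = 0.868123
p = (exp((r-q)*dt) - d) / (u - d) = 0.552102
Discount per step: exp(-r*dt) = 0.972388
Stock lattice S(k, i) with i counting down-moves:
  k=0: S(0,0) = 109.8800
  k=1: S(1,0) = 126.5719; S(1,1) = 95.3894
  k=2: S(2,0) = 145.7994; S(2,1) = 109.8800; S(2,2) = 82.8098
  k=3: S(3,0) = 167.9478; S(3,1) = 126.5719; S(3,2) = 95.3894; S(3,3) = 71.8891
Terminal payoffs V(N, i) = max(S_T - K, 0):
  V(3,0) = 68.747752; V(3,1) = 27.371861; V(3,2) = 0.000000; V(3,3) = 0.000000
Backward induction: V(k, i) = exp(-r*dt) * [p * V(k+1, i) + (1-p) * V(k+1, i+1)]; then take max(V_cont, immediate exercise) for American.
  V(2,0) = exp(-r*dt) * [p*68.747752 + (1-p)*27.371861] = 48.829049; exercise = 46.599381; V(2,0) = max -> 48.829049
  V(2,1) = exp(-r*dt) * [p*27.371861 + (1-p)*0.000000] = 14.694797; exercise = 10.680000; V(2,1) = max -> 14.694797
  V(2,2) = exp(-r*dt) * [p*0.000000 + (1-p)*0.000000] = 0.000000; exercise = 0.000000; V(2,2) = max -> 0.000000
  V(1,0) = exp(-r*dt) * [p*48.829049 + (1-p)*14.694797] = 32.614289; exercise = 27.371861; V(1,0) = max -> 32.614289
  V(1,1) = exp(-r*dt) * [p*14.694797 + (1-p)*0.000000] = 7.889017; exercise = 0.000000; V(1,1) = max -> 7.889017
  V(0,0) = exp(-r*dt) * [p*32.614289 + (1-p)*7.889017] = 20.945144; exercise = 10.680000; V(0,0) = max -> 20.945144


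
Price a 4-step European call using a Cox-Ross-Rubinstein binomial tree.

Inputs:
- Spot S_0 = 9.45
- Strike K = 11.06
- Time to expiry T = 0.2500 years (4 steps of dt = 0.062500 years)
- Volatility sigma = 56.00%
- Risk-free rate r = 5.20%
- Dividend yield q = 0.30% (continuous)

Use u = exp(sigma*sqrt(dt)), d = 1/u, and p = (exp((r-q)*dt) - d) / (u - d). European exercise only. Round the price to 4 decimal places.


dt = T/N = 0.062500
u = exp(sigma*sqrt(dt)) = 1.150274; d = 1/u = 0.869358
p = (exp((r-q)*dt) - d) / (u - d) = 0.475976
Discount per step: exp(-r*dt) = 0.996755
Stock lattice S(k, i) with i counting down-moves:
  k=0: S(0,0) = 9.4500
  k=1: S(1,0) = 10.8701; S(1,1) = 8.2154
  k=2: S(2,0) = 12.5036; S(2,1) = 9.4500; S(2,2) = 7.1422
  k=3: S(3,0) = 14.3825; S(3,1) = 10.8701; S(3,2) = 8.2154; S(3,3) = 6.2091
  k=4: S(4,0) = 16.5439; S(4,1) = 12.5036; S(4,2) = 9.4500; S(4,3) = 7.1422; S(4,4) = 5.3979
Terminal payoffs V(N, i) = max(S_T - K, 0):
  V(4,0) = 5.483855; V(4,1) = 1.443577; V(4,2) = 0.000000; V(4,3) = 0.000000; V(4,4) = 0.000000
Backward induction: V(k, i) = exp(-r*dt) * [p * V(k+1, i) + (1-p) * V(k+1, i+1)].
  V(3,0) = exp(-r*dt) * [p*5.483855 + (1-p)*1.443577] = 3.355727
  V(3,1) = exp(-r*dt) * [p*1.443577 + (1-p)*0.000000] = 0.684878
  V(3,2) = exp(-r*dt) * [p*0.000000 + (1-p)*0.000000] = 0.000000
  V(3,3) = exp(-r*dt) * [p*0.000000 + (1-p)*0.000000] = 0.000000
  V(2,0) = exp(-r*dt) * [p*3.355727 + (1-p)*0.684878] = 1.949790
  V(2,1) = exp(-r*dt) * [p*0.684878 + (1-p)*0.000000] = 0.324927
  V(2,2) = exp(-r*dt) * [p*0.000000 + (1-p)*0.000000] = 0.000000
  V(1,0) = exp(-r*dt) * [p*1.949790 + (1-p)*0.324927] = 1.094759
  V(1,1) = exp(-r*dt) * [p*0.324927 + (1-p)*0.000000] = 0.154156
  V(0,0) = exp(-r*dt) * [p*1.094759 + (1-p)*0.154156] = 0.599907

Answer: Price = V(0,0) = 0.5999


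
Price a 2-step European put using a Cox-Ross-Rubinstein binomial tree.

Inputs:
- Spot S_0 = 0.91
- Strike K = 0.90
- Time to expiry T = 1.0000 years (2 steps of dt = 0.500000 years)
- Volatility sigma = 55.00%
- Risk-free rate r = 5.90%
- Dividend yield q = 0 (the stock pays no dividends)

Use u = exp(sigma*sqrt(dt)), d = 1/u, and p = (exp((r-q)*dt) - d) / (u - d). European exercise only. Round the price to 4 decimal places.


dt = T/N = 0.500000
u = exp(sigma*sqrt(dt)) = 1.475370; d = 1/u = 0.677796
p = (exp((r-q)*dt) - d) / (u - d) = 0.441518
Discount per step: exp(-r*dt) = 0.970931
Stock lattice S(k, i) with i counting down-moves:
  k=0: S(0,0) = 0.9100
  k=1: S(1,0) = 1.3426; S(1,1) = 0.6168
  k=2: S(2,0) = 1.9808; S(2,1) = 0.9100; S(2,2) = 0.4181
Terminal payoffs V(N, i) = max(K - S_T, 0):
  V(2,0) = 0.000000; V(2,1) = 0.000000; V(2,2) = 0.481939
Backward induction: V(k, i) = exp(-r*dt) * [p * V(k+1, i) + (1-p) * V(k+1, i+1)].
  V(1,0) = exp(-r*dt) * [p*0.000000 + (1-p)*0.000000] = 0.000000
  V(1,1) = exp(-r*dt) * [p*0.000000 + (1-p)*0.481939] = 0.261330
  V(0,0) = exp(-r*dt) * [p*0.000000 + (1-p)*0.261330] = 0.141706

Answer: Price = V(0,0) = 0.1417


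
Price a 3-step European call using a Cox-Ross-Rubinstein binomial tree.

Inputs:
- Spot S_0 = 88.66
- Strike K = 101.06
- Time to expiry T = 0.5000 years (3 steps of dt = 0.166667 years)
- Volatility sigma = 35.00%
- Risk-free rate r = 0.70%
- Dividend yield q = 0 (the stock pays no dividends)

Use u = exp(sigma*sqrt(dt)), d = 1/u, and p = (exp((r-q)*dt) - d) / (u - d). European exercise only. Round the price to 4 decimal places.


dt = T/N = 0.166667
u = exp(sigma*sqrt(dt)) = 1.153599; d = 1/u = 0.866852
p = (exp((r-q)*dt) - d) / (u - d) = 0.468410
Discount per step: exp(-r*dt) = 0.998834
Stock lattice S(k, i) with i counting down-moves:
  k=0: S(0,0) = 88.6600
  k=1: S(1,0) = 102.2781; S(1,1) = 76.8551
  k=2: S(2,0) = 117.9880; S(2,1) = 88.6600; S(2,2) = 66.6220
  k=3: S(3,0) = 136.1108; S(3,1) = 102.2781; S(3,2) = 76.8551; S(3,3) = 57.7514
Terminal payoffs V(N, i) = max(S_T - K, 0):
  V(3,0) = 35.050837; V(3,1) = 1.218116; V(3,2) = 0.000000; V(3,3) = 0.000000
Backward induction: V(k, i) = exp(-r*dt) * [p * V(k+1, i) + (1-p) * V(k+1, i+1)].
  V(2,0) = exp(-r*dt) * [p*35.050837 + (1-p)*1.218116] = 17.045800
  V(2,1) = exp(-r*dt) * [p*1.218116 + (1-p)*0.000000] = 0.569912
  V(2,2) = exp(-r*dt) * [p*0.000000 + (1-p)*0.000000] = 0.000000
  V(1,0) = exp(-r*dt) * [p*17.045800 + (1-p)*0.569912] = 8.277719
  V(1,1) = exp(-r*dt) * [p*0.569912 + (1-p)*0.000000] = 0.266641
  V(0,0) = exp(-r*dt) * [p*8.277719 + (1-p)*0.266641] = 4.014423

Answer: Price = V(0,0) = 4.0144
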